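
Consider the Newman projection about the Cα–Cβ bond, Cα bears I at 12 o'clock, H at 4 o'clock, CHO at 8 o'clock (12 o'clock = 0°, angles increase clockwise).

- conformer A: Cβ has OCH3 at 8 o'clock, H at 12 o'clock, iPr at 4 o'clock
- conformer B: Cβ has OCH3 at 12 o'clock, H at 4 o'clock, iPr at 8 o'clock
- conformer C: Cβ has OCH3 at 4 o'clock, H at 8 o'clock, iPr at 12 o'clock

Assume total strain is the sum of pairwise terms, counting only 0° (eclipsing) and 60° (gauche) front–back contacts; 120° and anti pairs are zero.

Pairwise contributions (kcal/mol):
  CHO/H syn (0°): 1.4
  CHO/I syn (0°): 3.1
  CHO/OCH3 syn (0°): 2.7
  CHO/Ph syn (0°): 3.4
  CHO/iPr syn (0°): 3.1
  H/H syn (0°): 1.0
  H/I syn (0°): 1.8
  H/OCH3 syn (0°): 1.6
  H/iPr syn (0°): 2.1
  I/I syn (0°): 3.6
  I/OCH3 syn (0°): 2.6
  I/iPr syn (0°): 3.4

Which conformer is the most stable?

A is eclipsed. I at 0° is eclipsed with H at 0° (1.8); H at 120° is eclipsed with iPr at 120° (2.1); CHO at 240° is eclipsed with OCH3 at 240° (2.7). Total 6.6 kcal/mol.
B is eclipsed. I at 0° is eclipsed with OCH3 at 0° (2.6); H at 120° is eclipsed with H at 120° (1.0); CHO at 240° is eclipsed with iPr at 240° (3.1). Total 6.7 kcal/mol.
C is eclipsed. I at 0° is eclipsed with iPr at 0° (3.4); H at 120° is eclipsed with OCH3 at 120° (1.6); CHO at 240° is eclipsed with H at 240° (1.4). Total 6.4 kcal/mol.
C has the lowest total (6.4 kcal/mol).

C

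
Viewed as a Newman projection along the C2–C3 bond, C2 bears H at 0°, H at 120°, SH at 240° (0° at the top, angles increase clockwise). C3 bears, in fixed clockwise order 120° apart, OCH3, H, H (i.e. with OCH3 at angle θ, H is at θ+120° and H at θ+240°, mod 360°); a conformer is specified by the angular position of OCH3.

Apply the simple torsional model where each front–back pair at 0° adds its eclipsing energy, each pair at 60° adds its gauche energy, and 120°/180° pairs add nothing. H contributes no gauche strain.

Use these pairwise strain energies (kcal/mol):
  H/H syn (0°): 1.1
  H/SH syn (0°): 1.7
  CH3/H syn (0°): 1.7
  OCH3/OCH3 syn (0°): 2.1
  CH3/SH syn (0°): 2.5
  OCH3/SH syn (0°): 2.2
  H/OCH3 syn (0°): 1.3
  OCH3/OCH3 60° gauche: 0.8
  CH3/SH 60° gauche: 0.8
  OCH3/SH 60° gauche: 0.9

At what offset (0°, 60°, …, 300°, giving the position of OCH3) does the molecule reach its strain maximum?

240°

OCH3 at 0° (eclipsed): H–OCH3 eclipsed, H–H eclipsed, SH–H eclipsed; 1.3 + 1.1 + 1.7 = 4.1 kcal/mol.
OCH3 at 60° (staggered): no non-H gauche contacts → 0.0 kcal/mol.
OCH3 at 120° (eclipsed): H–H eclipsed, H–OCH3 eclipsed, SH–H eclipsed; 1.1 + 1.3 + 1.7 = 4.1 kcal/mol.
OCH3 at 180° (staggered): SH–OCH3 gauche; 0.9 = 0.9 kcal/mol.
OCH3 at 240° (eclipsed): H–H eclipsed, H–H eclipsed, SH–OCH3 eclipsed; 1.1 + 1.1 + 2.2 = 4.4 kcal/mol.
OCH3 at 300° (staggered): SH–OCH3 gauche; 0.9 = 0.9 kcal/mol.
The maximum (4.4 kcal/mol) occurs with OCH3 at 240°.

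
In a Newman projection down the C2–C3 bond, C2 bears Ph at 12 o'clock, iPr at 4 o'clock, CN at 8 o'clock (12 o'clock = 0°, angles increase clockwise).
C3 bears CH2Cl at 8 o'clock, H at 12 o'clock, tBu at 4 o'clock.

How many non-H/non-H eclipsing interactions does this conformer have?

Non-H eclipsing pairs: iPr(120°)/tBu(120°); CN(240°)/CH2Cl(240°) — 2 interactions.

2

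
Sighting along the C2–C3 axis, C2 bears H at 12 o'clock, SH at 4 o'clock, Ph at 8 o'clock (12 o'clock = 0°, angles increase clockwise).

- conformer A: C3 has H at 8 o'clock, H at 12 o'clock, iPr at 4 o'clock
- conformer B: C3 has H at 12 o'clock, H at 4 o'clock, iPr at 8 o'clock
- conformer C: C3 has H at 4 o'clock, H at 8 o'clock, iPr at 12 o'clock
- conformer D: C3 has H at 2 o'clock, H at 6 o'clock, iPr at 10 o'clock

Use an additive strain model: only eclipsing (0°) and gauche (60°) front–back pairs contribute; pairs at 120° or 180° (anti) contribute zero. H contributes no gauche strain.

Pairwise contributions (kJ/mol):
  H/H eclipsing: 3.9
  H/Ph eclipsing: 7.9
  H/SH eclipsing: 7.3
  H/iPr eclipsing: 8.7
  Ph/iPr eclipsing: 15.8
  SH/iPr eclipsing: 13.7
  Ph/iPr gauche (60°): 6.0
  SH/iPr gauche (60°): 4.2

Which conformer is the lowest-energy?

A (eclipsed): H(0°)/H(0°) eclipsed 3.9; SH(120°)/iPr(120°) eclipsed 13.7; Ph(240°)/H(240°) eclipsed 7.9 → 25.5 kJ/mol.
B (eclipsed): H(0°)/H(0°) eclipsed 3.9; SH(120°)/H(120°) eclipsed 7.3; Ph(240°)/iPr(240°) eclipsed 15.8 → 27.0 kJ/mol.
C (eclipsed): H(0°)/iPr(0°) eclipsed 8.7; SH(120°)/H(120°) eclipsed 7.3; Ph(240°)/H(240°) eclipsed 7.9 → 23.9 kJ/mol.
D (staggered): Ph(240°)/iPr(300°) gauche 6.0 → 6.0 kJ/mol.
D has the lowest total (6.0 kJ/mol).

D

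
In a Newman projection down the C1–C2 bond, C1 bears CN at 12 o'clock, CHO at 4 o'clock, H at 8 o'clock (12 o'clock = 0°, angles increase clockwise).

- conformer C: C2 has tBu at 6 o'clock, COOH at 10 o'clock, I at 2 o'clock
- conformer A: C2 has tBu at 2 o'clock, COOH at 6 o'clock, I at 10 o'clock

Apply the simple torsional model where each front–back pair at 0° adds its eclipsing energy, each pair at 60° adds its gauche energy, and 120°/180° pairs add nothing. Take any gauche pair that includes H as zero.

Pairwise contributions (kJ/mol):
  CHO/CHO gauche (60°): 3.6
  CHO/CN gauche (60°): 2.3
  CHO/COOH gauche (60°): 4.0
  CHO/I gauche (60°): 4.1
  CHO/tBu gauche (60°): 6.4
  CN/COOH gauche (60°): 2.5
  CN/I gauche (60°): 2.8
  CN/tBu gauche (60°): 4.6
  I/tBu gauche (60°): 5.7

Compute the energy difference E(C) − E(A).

-2.0 kJ/mol

C (staggered): CN(0°)/COOH(300°) gauche 2.5; CN(0°)/I(60°) gauche 2.8; CHO(120°)/tBu(180°) gauche 6.4; CHO(120°)/I(60°) gauche 4.1 → 15.8 kJ/mol.
A (staggered): CN(0°)/tBu(60°) gauche 4.6; CN(0°)/I(300°) gauche 2.8; CHO(120°)/tBu(60°) gauche 6.4; CHO(120°)/COOH(180°) gauche 4.0 → 17.8 kJ/mol.
E(C) − E(A) = 15.8 − 17.8 = -2.0 kJ/mol.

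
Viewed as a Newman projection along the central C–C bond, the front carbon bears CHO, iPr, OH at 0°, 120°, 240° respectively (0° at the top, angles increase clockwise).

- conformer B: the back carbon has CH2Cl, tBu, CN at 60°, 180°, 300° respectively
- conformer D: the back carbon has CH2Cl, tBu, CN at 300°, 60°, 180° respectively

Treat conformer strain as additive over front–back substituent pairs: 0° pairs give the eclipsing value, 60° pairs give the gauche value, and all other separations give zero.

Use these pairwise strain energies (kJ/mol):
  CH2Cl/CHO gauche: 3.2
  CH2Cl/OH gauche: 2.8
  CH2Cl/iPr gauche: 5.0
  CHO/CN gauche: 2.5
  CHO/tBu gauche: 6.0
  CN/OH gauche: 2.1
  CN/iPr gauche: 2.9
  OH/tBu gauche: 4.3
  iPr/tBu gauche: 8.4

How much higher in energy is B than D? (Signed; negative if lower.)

B is staggered. CHO at 0° is gauche with CH2Cl at 60° (3.2); CHO at 0° is gauche with CN at 300° (2.5); iPr at 120° is gauche with CH2Cl at 60° (5.0); iPr at 120° is gauche with tBu at 180° (8.4); OH at 240° is gauche with tBu at 180° (4.3); OH at 240° is gauche with CN at 300° (2.1). Total 25.5 kJ/mol.
D is staggered. CHO at 0° is gauche with CH2Cl at 300° (3.2); CHO at 0° is gauche with tBu at 60° (6.0); iPr at 120° is gauche with tBu at 60° (8.4); iPr at 120° is gauche with CN at 180° (2.9); OH at 240° is gauche with CH2Cl at 300° (2.8); OH at 240° is gauche with CN at 180° (2.1). Total 25.4 kJ/mol.
E(B) − E(D) = 25.5 − 25.4 = +0.1 kJ/mol.

+0.1 kJ/mol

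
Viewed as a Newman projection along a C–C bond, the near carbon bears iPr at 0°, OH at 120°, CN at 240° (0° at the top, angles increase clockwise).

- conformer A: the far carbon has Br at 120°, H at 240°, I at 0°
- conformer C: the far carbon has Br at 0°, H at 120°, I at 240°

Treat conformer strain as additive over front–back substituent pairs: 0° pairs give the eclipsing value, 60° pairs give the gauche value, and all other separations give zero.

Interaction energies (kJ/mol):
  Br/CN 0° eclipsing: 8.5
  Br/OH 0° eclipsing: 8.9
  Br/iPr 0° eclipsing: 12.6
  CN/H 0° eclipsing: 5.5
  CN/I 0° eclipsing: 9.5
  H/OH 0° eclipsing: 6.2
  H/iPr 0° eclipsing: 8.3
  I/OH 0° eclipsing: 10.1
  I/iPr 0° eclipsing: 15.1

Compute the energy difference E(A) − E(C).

A (eclipsed): iPr–I eclipsed, OH–Br eclipsed, CN–H eclipsed; 15.1 + 8.9 + 5.5 = 29.5 kJ/mol.
C (eclipsed): iPr–Br eclipsed, OH–H eclipsed, CN–I eclipsed; 12.6 + 6.2 + 9.5 = 28.3 kJ/mol.
E(A) − E(C) = 29.5 − 28.3 = +1.2 kJ/mol.

+1.2 kJ/mol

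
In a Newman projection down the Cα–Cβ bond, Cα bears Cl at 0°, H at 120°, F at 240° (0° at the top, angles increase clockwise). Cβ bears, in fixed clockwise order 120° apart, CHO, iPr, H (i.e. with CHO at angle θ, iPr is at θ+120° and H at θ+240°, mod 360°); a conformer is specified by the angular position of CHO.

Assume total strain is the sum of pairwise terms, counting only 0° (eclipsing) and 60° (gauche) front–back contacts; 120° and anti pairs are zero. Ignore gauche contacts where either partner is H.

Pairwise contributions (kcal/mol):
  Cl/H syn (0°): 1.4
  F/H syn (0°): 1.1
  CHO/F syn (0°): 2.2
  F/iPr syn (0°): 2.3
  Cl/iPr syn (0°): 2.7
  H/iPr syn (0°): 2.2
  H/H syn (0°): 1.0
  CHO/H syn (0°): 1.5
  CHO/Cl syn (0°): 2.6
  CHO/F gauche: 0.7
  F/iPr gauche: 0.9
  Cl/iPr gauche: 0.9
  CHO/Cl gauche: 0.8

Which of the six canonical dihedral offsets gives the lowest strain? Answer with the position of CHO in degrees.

60°

CHO at 0° (eclipsed): Cl–CHO eclipsed, H–iPr eclipsed, F–H eclipsed; 2.6 + 2.2 + 1.1 = 5.9 kcal/mol.
CHO at 60° (staggered): Cl–CHO gauche, F–iPr gauche; 0.8 + 0.9 = 1.7 kcal/mol.
CHO at 120° (eclipsed): Cl–H eclipsed, H–CHO eclipsed, F–iPr eclipsed; 1.4 + 1.5 + 2.3 = 5.2 kcal/mol.
CHO at 180° (staggered): Cl–iPr gauche, F–CHO gauche, F–iPr gauche; 0.9 + 0.7 + 0.9 = 2.5 kcal/mol.
CHO at 240° (eclipsed): Cl–iPr eclipsed, H–H eclipsed, F–CHO eclipsed; 2.7 + 1.0 + 2.2 = 5.9 kcal/mol.
CHO at 300° (staggered): Cl–CHO gauche, Cl–iPr gauche, F–CHO gauche; 0.8 + 0.9 + 0.7 = 2.4 kcal/mol.
The minimum (1.7 kcal/mol) occurs with CHO at 60°.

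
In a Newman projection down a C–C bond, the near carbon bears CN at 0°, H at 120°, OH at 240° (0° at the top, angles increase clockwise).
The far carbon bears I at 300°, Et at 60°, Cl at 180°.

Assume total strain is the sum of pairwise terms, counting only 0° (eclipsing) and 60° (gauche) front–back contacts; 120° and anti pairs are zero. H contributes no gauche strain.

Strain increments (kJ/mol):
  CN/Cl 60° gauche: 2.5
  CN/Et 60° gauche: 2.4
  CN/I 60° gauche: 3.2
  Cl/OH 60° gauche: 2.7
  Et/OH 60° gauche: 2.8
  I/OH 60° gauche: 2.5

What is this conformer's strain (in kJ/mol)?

10.8 kJ/mol

This conformer is staggered. CN at 0° is gauche with I at 300° (3.2); CN at 0° is gauche with Et at 60° (2.4); OH at 240° is gauche with I at 300° (2.5); OH at 240° is gauche with Cl at 180° (2.7). Total 10.8 kJ/mol.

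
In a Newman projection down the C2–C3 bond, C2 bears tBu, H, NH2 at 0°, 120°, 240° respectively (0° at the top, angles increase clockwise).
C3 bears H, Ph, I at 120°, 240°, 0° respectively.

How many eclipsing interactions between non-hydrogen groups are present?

Non-H eclipsing pairs: tBu(0°)/I(0°); NH2(240°)/Ph(240°) — 2 interactions.

2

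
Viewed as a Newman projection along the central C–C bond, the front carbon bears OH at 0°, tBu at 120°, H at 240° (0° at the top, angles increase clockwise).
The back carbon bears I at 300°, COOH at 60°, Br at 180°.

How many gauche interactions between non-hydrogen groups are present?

Non-H gauche pairs: OH(0°)/I(300°); OH(0°)/COOH(60°); tBu(120°)/COOH(60°); tBu(120°)/Br(180°) — 4 interactions.

4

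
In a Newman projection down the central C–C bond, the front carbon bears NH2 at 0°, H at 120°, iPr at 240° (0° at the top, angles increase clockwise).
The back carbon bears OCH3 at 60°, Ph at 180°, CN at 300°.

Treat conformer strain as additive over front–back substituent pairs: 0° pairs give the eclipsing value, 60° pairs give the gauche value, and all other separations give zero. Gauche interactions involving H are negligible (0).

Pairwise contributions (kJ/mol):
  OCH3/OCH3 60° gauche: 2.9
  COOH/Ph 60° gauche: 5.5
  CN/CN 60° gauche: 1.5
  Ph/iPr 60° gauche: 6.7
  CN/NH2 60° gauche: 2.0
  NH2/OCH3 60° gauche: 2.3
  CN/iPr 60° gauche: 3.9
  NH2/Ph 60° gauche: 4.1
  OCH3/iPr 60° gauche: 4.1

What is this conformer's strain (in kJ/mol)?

14.9 kJ/mol

This conformer (staggered): NH2–OCH3 gauche, NH2–CN gauche, iPr–Ph gauche, iPr–CN gauche; 2.3 + 2.0 + 6.7 + 3.9 = 14.9 kJ/mol.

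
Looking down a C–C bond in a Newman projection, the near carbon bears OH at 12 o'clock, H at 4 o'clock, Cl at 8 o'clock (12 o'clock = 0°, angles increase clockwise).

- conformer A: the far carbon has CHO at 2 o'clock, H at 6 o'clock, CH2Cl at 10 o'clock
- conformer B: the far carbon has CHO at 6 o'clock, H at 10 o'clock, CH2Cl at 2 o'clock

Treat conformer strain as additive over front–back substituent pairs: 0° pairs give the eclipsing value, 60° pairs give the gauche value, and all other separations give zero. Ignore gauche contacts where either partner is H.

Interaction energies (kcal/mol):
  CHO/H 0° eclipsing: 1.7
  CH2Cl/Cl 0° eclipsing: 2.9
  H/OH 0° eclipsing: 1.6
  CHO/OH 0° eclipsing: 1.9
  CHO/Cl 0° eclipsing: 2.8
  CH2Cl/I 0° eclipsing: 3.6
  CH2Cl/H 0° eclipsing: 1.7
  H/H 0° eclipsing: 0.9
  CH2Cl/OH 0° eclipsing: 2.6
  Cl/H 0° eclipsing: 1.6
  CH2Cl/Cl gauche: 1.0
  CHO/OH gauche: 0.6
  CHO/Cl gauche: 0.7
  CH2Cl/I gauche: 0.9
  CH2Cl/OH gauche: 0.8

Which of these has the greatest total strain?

A (staggered): OH(0°)/CHO(60°) gauche 0.6; OH(0°)/CH2Cl(300°) gauche 0.8; Cl(240°)/CH2Cl(300°) gauche 1.0 → 2.4 kcal/mol.
B (staggered): OH(0°)/CH2Cl(60°) gauche 0.8; Cl(240°)/CHO(180°) gauche 0.7 → 1.5 kcal/mol.
A has the highest total (2.4 kcal/mol).

A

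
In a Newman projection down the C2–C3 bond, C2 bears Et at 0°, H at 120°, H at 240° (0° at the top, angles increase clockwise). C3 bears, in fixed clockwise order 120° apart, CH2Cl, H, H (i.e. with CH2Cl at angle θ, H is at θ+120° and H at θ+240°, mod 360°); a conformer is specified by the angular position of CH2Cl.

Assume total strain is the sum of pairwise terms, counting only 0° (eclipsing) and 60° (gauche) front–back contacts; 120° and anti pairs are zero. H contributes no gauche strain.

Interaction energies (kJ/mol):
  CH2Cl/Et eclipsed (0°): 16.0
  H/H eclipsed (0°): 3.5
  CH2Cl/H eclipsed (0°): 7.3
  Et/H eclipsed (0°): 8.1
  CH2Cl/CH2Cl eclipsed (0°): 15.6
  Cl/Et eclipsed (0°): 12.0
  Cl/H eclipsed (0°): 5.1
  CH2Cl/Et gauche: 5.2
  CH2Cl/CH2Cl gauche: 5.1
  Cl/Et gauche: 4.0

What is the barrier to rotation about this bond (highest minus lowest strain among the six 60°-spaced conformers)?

CH2Cl at 0° (eclipsed): Et–CH2Cl eclipsed, H–H eclipsed, H–H eclipsed; 16.0 + 3.5 + 3.5 = 23.0 kJ/mol.
CH2Cl at 60° (staggered): Et–CH2Cl gauche; 5.2 = 5.2 kJ/mol.
CH2Cl at 120° (eclipsed): Et–H eclipsed, H–CH2Cl eclipsed, H–H eclipsed; 8.1 + 7.3 + 3.5 = 18.9 kJ/mol.
CH2Cl at 180° (staggered): no non-H gauche contacts → 0.0 kJ/mol.
CH2Cl at 240° (eclipsed): Et–H eclipsed, H–H eclipsed, H–CH2Cl eclipsed; 8.1 + 3.5 + 7.3 = 18.9 kJ/mol.
CH2Cl at 300° (staggered): Et–CH2Cl gauche; 5.2 = 5.2 kJ/mol.
Max at 0° (23.0 kJ/mol), min at 180° (0.0 kJ/mol); barrier = 23.0 kJ/mol.

23.0 kJ/mol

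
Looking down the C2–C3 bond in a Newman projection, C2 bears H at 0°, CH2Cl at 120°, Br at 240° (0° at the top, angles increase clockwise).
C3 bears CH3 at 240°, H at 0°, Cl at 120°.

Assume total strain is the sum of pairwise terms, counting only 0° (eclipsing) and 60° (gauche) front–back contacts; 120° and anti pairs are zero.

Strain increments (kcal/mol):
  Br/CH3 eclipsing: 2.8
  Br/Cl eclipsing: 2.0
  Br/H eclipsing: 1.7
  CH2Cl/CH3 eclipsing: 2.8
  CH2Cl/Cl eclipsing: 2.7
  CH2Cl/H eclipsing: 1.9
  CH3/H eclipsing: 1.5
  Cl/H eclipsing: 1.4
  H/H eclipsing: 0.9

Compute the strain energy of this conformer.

6.4 kcal/mol

This conformer is eclipsed. H at 0° is eclipsed with H at 0° (0.9); CH2Cl at 120° is eclipsed with Cl at 120° (2.7); Br at 240° is eclipsed with CH3 at 240° (2.8). Total 6.4 kcal/mol.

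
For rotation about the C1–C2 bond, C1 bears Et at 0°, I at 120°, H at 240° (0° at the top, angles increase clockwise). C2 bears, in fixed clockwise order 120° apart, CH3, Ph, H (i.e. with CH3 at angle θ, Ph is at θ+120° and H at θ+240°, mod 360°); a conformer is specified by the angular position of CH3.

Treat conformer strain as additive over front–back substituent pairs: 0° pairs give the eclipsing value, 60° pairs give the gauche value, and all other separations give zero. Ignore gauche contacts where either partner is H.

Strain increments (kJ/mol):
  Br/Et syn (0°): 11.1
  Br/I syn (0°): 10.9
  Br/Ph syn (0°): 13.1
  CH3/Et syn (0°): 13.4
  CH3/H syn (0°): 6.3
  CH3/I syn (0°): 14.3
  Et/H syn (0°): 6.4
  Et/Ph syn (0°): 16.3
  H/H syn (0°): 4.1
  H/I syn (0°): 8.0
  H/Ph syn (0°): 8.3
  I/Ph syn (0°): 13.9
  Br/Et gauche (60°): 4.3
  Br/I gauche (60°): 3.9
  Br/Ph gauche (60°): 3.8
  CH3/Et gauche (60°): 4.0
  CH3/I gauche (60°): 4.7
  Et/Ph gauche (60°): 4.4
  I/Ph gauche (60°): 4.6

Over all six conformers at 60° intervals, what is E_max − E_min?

CH3 at 0° (eclipsed): Et(0°)/CH3(0°) eclipsed 13.4; I(120°)/Ph(120°) eclipsed 13.9; H(240°)/H(240°) eclipsed 4.1 → 31.4 kJ/mol.
CH3 at 60° (staggered): Et(0°)/CH3(60°) gauche 4.0; I(120°)/CH3(60°) gauche 4.7; I(120°)/Ph(180°) gauche 4.6 → 13.3 kJ/mol.
CH3 at 120° (eclipsed): Et(0°)/H(0°) eclipsed 6.4; I(120°)/CH3(120°) eclipsed 14.3; H(240°)/Ph(240°) eclipsed 8.3 → 29.0 kJ/mol.
CH3 at 180° (staggered): Et(0°)/Ph(300°) gauche 4.4; I(120°)/CH3(180°) gauche 4.7 → 9.1 kJ/mol.
CH3 at 240° (eclipsed): Et(0°)/Ph(0°) eclipsed 16.3; I(120°)/H(120°) eclipsed 8.0; H(240°)/CH3(240°) eclipsed 6.3 → 30.6 kJ/mol.
CH3 at 300° (staggered): Et(0°)/CH3(300°) gauche 4.0; Et(0°)/Ph(60°) gauche 4.4; I(120°)/Ph(60°) gauche 4.6 → 13.0 kJ/mol.
Max at 0° (31.4 kJ/mol), min at 180° (9.1 kJ/mol); barrier = 22.3 kJ/mol.

22.3 kJ/mol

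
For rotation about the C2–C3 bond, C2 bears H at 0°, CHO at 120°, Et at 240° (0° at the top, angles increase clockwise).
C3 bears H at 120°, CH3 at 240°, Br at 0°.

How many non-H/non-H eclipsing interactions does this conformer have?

Non-H eclipsing pairs: Et(240°)/CH3(240°) — 1 interaction.

1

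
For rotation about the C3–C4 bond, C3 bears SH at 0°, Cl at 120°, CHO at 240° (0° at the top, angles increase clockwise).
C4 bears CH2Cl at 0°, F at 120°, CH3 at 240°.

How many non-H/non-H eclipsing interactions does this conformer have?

3

Non-H eclipsing pairs: SH(0°)/CH2Cl(0°); Cl(120°)/F(120°); CHO(240°)/CH3(240°) — 3 interactions.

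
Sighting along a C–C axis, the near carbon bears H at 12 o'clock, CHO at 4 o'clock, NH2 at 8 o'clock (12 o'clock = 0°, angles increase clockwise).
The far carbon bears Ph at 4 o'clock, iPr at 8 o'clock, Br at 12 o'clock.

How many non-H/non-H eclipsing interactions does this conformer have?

Non-H eclipsing pairs: CHO(120°)/Ph(120°); NH2(240°)/iPr(240°) — 2 interactions.

2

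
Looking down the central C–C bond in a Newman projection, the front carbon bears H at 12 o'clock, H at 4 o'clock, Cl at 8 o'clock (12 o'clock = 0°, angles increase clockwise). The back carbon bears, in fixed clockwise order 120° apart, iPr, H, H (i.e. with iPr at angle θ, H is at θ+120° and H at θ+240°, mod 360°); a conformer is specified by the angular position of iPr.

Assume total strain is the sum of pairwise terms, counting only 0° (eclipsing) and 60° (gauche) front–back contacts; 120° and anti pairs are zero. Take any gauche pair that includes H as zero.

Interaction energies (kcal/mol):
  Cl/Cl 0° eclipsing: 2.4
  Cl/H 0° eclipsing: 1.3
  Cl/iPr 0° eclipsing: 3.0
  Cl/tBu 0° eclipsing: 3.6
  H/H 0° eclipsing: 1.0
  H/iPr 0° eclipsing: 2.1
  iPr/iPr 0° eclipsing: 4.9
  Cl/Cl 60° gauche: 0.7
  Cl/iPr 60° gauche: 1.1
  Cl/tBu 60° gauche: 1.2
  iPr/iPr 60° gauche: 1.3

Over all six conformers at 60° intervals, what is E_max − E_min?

iPr at 0° (eclipsed): H(0°)/iPr(0°) eclipsed 2.1; H(120°)/H(120°) eclipsed 1.0; Cl(240°)/H(240°) eclipsed 1.3 → 4.4 kcal/mol.
iPr at 60° (staggered): no non-H gauche contacts → 0.0 kcal/mol.
iPr at 120° (eclipsed): H(0°)/H(0°) eclipsed 1.0; H(120°)/iPr(120°) eclipsed 2.1; Cl(240°)/H(240°) eclipsed 1.3 → 4.4 kcal/mol.
iPr at 180° (staggered): Cl(240°)/iPr(180°) gauche 1.1 → 1.1 kcal/mol.
iPr at 240° (eclipsed): H(0°)/H(0°) eclipsed 1.0; H(120°)/H(120°) eclipsed 1.0; Cl(240°)/iPr(240°) eclipsed 3.0 → 5.0 kcal/mol.
iPr at 300° (staggered): Cl(240°)/iPr(300°) gauche 1.1 → 1.1 kcal/mol.
Max at 240° (5.0 kcal/mol), min at 60° (0.0 kcal/mol); barrier = 5.0 kcal/mol.

5.0 kcal/mol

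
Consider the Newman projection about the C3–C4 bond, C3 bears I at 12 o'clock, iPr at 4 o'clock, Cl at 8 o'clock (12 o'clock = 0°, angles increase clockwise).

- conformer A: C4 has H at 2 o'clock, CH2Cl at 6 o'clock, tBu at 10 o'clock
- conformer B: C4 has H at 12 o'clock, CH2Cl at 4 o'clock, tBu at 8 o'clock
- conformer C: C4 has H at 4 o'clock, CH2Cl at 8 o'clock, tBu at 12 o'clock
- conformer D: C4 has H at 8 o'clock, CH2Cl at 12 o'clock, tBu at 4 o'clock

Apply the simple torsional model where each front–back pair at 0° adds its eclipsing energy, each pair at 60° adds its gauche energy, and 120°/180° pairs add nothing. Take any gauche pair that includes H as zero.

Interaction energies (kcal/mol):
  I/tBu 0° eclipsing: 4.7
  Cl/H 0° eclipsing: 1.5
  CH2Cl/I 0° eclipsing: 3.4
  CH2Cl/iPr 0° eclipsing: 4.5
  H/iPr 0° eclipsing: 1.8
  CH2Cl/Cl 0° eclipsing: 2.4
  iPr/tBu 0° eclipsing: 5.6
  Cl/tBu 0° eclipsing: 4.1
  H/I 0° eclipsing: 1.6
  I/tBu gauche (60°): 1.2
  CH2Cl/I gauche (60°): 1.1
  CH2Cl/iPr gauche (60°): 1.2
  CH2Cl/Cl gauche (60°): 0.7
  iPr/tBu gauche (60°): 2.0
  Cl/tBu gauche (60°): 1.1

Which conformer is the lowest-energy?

A (staggered): I(0°)/tBu(300°) gauche 1.2; iPr(120°)/CH2Cl(180°) gauche 1.2; Cl(240°)/CH2Cl(180°) gauche 0.7; Cl(240°)/tBu(300°) gauche 1.1 → 4.2 kcal/mol.
B (eclipsed): I(0°)/H(0°) eclipsed 1.6; iPr(120°)/CH2Cl(120°) eclipsed 4.5; Cl(240°)/tBu(240°) eclipsed 4.1 → 10.2 kcal/mol.
C (eclipsed): I(0°)/tBu(0°) eclipsed 4.7; iPr(120°)/H(120°) eclipsed 1.8; Cl(240°)/CH2Cl(240°) eclipsed 2.4 → 8.9 kcal/mol.
D (eclipsed): I(0°)/CH2Cl(0°) eclipsed 3.4; iPr(120°)/tBu(120°) eclipsed 5.6; Cl(240°)/H(240°) eclipsed 1.5 → 10.5 kcal/mol.
A has the lowest total (4.2 kcal/mol).

A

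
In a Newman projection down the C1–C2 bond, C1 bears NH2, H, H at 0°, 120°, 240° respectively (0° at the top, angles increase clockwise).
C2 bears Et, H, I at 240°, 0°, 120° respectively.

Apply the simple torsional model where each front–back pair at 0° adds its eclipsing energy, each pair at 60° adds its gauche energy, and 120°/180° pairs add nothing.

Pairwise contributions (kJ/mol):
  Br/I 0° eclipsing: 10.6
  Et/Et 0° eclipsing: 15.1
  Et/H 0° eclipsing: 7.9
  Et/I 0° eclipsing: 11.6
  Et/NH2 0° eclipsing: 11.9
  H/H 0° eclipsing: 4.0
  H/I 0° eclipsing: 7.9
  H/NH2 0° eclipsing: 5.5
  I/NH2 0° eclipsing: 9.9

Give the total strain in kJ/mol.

21.3 kJ/mol

This conformer (eclipsed): NH2–H eclipsed, H–I eclipsed, H–Et eclipsed; 5.5 + 7.9 + 7.9 = 21.3 kJ/mol.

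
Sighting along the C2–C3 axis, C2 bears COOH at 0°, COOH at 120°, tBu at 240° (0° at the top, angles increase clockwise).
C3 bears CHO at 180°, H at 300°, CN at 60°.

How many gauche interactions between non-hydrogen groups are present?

4

Non-H gauche pairs: COOH(0°)/CN(60°); COOH(120°)/CHO(180°); COOH(120°)/CN(60°); tBu(240°)/CHO(180°) — 4 interactions.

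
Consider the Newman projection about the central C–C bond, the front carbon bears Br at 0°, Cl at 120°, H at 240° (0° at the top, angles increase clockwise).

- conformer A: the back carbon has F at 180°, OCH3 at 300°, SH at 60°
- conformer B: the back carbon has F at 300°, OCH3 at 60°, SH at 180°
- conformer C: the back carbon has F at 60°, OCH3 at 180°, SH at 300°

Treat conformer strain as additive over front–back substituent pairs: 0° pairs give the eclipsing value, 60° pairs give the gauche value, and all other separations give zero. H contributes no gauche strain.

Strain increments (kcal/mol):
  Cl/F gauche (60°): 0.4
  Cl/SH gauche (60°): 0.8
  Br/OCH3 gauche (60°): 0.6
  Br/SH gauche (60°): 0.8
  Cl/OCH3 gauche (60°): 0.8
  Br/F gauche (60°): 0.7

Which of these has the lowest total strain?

A (staggered): Br–OCH3 gauche, Br–SH gauche, Cl–F gauche, Cl–SH gauche; 0.6 + 0.8 + 0.4 + 0.8 = 2.6 kcal/mol.
B (staggered): Br–F gauche, Br–OCH3 gauche, Cl–OCH3 gauche, Cl–SH gauche; 0.7 + 0.6 + 0.8 + 0.8 = 2.9 kcal/mol.
C (staggered): Br–F gauche, Br–SH gauche, Cl–F gauche, Cl–OCH3 gauche; 0.7 + 0.8 + 0.4 + 0.8 = 2.7 kcal/mol.
A has the lowest total (2.6 kcal/mol).

A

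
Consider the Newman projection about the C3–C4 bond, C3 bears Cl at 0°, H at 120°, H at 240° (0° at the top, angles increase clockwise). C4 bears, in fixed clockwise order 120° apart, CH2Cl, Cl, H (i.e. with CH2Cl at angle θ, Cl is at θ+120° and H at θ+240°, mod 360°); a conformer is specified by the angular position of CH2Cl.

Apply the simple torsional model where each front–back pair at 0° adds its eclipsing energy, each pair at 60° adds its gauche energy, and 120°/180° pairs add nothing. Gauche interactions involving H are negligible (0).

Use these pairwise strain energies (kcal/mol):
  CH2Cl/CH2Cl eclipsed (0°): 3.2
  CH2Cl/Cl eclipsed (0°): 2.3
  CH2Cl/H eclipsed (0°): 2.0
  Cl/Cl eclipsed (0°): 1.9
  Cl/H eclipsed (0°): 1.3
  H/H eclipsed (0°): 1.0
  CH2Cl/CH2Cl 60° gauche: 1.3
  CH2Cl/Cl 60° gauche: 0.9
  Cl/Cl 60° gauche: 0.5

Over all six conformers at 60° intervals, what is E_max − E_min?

CH2Cl at 0° (eclipsed): Cl–CH2Cl eclipsed, H–Cl eclipsed, H–H eclipsed; 2.3 + 1.3 + 1.0 = 4.6 kcal/mol.
CH2Cl at 60° (staggered): Cl–CH2Cl gauche; 0.9 = 0.9 kcal/mol.
CH2Cl at 120° (eclipsed): Cl–H eclipsed, H–CH2Cl eclipsed, H–Cl eclipsed; 1.3 + 2.0 + 1.3 = 4.6 kcal/mol.
CH2Cl at 180° (staggered): Cl–Cl gauche; 0.5 = 0.5 kcal/mol.
CH2Cl at 240° (eclipsed): Cl–Cl eclipsed, H–H eclipsed, H–CH2Cl eclipsed; 1.9 + 1.0 + 2.0 = 4.9 kcal/mol.
CH2Cl at 300° (staggered): Cl–CH2Cl gauche, Cl–Cl gauche; 0.9 + 0.5 = 1.4 kcal/mol.
Max at 240° (4.9 kcal/mol), min at 180° (0.5 kcal/mol); barrier = 4.4 kcal/mol.

4.4 kcal/mol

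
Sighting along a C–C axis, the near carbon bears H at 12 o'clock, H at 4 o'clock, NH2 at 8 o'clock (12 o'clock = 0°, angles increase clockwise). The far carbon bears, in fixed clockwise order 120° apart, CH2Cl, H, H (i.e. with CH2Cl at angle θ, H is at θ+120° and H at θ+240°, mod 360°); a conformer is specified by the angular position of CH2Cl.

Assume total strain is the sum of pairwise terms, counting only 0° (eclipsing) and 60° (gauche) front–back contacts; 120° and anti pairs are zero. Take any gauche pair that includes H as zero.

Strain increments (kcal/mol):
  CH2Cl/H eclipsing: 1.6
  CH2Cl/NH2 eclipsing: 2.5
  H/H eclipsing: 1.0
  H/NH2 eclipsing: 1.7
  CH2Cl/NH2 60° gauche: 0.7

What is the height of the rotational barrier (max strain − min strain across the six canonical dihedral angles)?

4.5 kcal/mol

CH2Cl at 0° (eclipsed): H(0°)/CH2Cl(0°) eclipsed 1.6; H(120°)/H(120°) eclipsed 1.0; NH2(240°)/H(240°) eclipsed 1.7 → 4.3 kcal/mol.
CH2Cl at 60° (staggered): no non-H gauche contacts → 0.0 kcal/mol.
CH2Cl at 120° (eclipsed): H(0°)/H(0°) eclipsed 1.0; H(120°)/CH2Cl(120°) eclipsed 1.6; NH2(240°)/H(240°) eclipsed 1.7 → 4.3 kcal/mol.
CH2Cl at 180° (staggered): NH2(240°)/CH2Cl(180°) gauche 0.7 → 0.7 kcal/mol.
CH2Cl at 240° (eclipsed): H(0°)/H(0°) eclipsed 1.0; H(120°)/H(120°) eclipsed 1.0; NH2(240°)/CH2Cl(240°) eclipsed 2.5 → 4.5 kcal/mol.
CH2Cl at 300° (staggered): NH2(240°)/CH2Cl(300°) gauche 0.7 → 0.7 kcal/mol.
Max at 240° (4.5 kcal/mol), min at 60° (0.0 kcal/mol); barrier = 4.5 kcal/mol.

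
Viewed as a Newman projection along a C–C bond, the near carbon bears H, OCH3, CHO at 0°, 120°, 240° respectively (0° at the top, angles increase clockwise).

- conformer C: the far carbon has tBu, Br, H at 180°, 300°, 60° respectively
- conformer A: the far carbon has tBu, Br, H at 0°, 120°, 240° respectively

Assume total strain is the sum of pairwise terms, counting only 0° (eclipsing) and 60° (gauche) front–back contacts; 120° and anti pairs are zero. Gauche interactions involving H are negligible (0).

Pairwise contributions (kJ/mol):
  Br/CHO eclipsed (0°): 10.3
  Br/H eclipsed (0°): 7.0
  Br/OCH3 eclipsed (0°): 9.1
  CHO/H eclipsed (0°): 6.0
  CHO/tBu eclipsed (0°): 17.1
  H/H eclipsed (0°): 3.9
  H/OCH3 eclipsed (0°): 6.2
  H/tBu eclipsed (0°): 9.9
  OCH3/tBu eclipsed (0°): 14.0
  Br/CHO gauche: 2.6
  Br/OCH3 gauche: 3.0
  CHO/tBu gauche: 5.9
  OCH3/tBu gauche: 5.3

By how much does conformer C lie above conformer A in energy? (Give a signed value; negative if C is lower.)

C (staggered): OCH3(120°)/tBu(180°) gauche 5.3; CHO(240°)/tBu(180°) gauche 5.9; CHO(240°)/Br(300°) gauche 2.6 → 13.8 kJ/mol.
A (eclipsed): H(0°)/tBu(0°) eclipsed 9.9; OCH3(120°)/Br(120°) eclipsed 9.1; CHO(240°)/H(240°) eclipsed 6.0 → 25.0 kJ/mol.
E(C) − E(A) = 13.8 − 25.0 = -11.2 kJ/mol.

-11.2 kJ/mol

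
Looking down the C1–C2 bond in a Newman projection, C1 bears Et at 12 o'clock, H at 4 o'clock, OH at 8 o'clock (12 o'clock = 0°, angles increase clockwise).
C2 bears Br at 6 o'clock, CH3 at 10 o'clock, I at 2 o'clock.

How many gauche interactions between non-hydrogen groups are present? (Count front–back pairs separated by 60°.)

4

Non-H gauche pairs: Et(0°)/CH3(300°); Et(0°)/I(60°); OH(240°)/Br(180°); OH(240°)/CH3(300°) — 4 interactions.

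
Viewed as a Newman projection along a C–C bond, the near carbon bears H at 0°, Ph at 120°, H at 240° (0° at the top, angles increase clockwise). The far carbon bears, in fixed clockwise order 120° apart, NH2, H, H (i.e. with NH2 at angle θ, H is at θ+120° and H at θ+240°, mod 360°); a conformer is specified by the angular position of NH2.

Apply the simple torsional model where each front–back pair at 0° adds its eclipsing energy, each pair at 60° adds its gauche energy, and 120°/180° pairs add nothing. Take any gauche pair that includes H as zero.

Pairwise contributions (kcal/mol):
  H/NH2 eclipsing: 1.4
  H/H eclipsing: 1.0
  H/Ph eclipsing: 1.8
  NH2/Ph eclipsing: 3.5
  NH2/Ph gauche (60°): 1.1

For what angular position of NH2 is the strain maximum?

NH2 at 0° (eclipsed): H(0°)/NH2(0°) eclipsed 1.4; Ph(120°)/H(120°) eclipsed 1.8; H(240°)/H(240°) eclipsed 1.0 → 4.2 kcal/mol.
NH2 at 60° (staggered): Ph(120°)/NH2(60°) gauche 1.1 → 1.1 kcal/mol.
NH2 at 120° (eclipsed): H(0°)/H(0°) eclipsed 1.0; Ph(120°)/NH2(120°) eclipsed 3.5; H(240°)/H(240°) eclipsed 1.0 → 5.5 kcal/mol.
NH2 at 180° (staggered): Ph(120°)/NH2(180°) gauche 1.1 → 1.1 kcal/mol.
NH2 at 240° (eclipsed): H(0°)/H(0°) eclipsed 1.0; Ph(120°)/H(120°) eclipsed 1.8; H(240°)/NH2(240°) eclipsed 1.4 → 4.2 kcal/mol.
NH2 at 300° (staggered): no non-H gauche contacts → 0.0 kcal/mol.
The maximum (5.5 kcal/mol) occurs with NH2 at 120°.

120°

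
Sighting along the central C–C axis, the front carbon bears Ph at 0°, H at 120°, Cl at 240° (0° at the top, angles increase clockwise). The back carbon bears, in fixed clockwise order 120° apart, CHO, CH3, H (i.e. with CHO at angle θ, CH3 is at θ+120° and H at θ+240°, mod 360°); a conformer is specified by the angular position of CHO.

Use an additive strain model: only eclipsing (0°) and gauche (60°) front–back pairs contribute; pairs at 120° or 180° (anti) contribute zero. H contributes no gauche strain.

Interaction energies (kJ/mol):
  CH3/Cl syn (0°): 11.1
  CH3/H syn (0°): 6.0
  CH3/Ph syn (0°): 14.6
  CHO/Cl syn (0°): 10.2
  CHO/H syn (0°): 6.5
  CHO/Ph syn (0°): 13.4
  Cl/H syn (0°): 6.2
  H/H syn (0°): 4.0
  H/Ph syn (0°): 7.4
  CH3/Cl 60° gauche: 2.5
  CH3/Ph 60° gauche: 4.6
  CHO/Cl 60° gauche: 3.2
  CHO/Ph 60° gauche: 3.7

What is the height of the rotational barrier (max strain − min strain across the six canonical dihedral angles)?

CHO at 0° is eclipsed. Ph at 0° is eclipsed with CHO at 0° (13.4); H at 120° is eclipsed with CH3 at 120° (6.0); Cl at 240° is eclipsed with H at 240° (6.2). Total 25.6 kJ/mol.
CHO at 60° is staggered. Ph at 0° is gauche with CHO at 60° (3.7); Cl at 240° is gauche with CH3 at 180° (2.5). Total 6.2 kJ/mol.
CHO at 120° is eclipsed. Ph at 0° is eclipsed with H at 0° (7.4); H at 120° is eclipsed with CHO at 120° (6.5); Cl at 240° is eclipsed with CH3 at 240° (11.1). Total 25.0 kJ/mol.
CHO at 180° is staggered. Ph at 0° is gauche with CH3 at 300° (4.6); Cl at 240° is gauche with CHO at 180° (3.2); Cl at 240° is gauche with CH3 at 300° (2.5). Total 10.3 kJ/mol.
CHO at 240° is eclipsed. Ph at 0° is eclipsed with CH3 at 0° (14.6); H at 120° is eclipsed with H at 120° (4.0); Cl at 240° is eclipsed with CHO at 240° (10.2). Total 28.8 kJ/mol.
CHO at 300° is staggered. Ph at 0° is gauche with CHO at 300° (3.7); Ph at 0° is gauche with CH3 at 60° (4.6); Cl at 240° is gauche with CHO at 300° (3.2). Total 11.5 kJ/mol.
Max at 240° (28.8 kJ/mol), min at 60° (6.2 kJ/mol); barrier = 22.6 kJ/mol.

22.6 kJ/mol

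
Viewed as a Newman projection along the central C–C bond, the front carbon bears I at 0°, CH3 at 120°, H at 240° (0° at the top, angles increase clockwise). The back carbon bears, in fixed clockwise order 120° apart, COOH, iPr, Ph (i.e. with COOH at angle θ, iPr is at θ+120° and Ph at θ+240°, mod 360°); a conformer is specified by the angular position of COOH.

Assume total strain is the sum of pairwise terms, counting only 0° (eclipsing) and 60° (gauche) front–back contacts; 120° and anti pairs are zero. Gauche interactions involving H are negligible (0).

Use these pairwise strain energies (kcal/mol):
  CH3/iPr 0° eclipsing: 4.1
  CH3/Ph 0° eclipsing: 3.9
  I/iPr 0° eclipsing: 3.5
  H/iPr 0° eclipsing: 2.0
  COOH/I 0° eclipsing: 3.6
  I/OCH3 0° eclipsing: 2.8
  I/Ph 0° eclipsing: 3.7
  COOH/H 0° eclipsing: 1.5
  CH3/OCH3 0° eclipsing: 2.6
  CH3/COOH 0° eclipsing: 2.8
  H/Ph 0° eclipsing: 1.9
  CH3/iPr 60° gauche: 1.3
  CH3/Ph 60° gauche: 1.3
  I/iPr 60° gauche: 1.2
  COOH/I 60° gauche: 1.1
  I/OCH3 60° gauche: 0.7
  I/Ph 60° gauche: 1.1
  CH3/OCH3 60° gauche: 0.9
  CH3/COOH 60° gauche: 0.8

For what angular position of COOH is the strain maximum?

0°

COOH at 0° (eclipsed): I–COOH eclipsed, CH3–iPr eclipsed, H–Ph eclipsed; 3.6 + 4.1 + 1.9 = 9.6 kcal/mol.
COOH at 60° (staggered): I–COOH gauche, I–Ph gauche, CH3–COOH gauche, CH3–iPr gauche; 1.1 + 1.1 + 0.8 + 1.3 = 4.3 kcal/mol.
COOH at 120° (eclipsed): I–Ph eclipsed, CH3–COOH eclipsed, H–iPr eclipsed; 3.7 + 2.8 + 2.0 = 8.5 kcal/mol.
COOH at 180° (staggered): I–iPr gauche, I–Ph gauche, CH3–COOH gauche, CH3–Ph gauche; 1.2 + 1.1 + 0.8 + 1.3 = 4.4 kcal/mol.
COOH at 240° (eclipsed): I–iPr eclipsed, CH3–Ph eclipsed, H–COOH eclipsed; 3.5 + 3.9 + 1.5 = 8.9 kcal/mol.
COOH at 300° (staggered): I–COOH gauche, I–iPr gauche, CH3–iPr gauche, CH3–Ph gauche; 1.1 + 1.2 + 1.3 + 1.3 = 4.9 kcal/mol.
The maximum (9.6 kcal/mol) occurs with COOH at 0°.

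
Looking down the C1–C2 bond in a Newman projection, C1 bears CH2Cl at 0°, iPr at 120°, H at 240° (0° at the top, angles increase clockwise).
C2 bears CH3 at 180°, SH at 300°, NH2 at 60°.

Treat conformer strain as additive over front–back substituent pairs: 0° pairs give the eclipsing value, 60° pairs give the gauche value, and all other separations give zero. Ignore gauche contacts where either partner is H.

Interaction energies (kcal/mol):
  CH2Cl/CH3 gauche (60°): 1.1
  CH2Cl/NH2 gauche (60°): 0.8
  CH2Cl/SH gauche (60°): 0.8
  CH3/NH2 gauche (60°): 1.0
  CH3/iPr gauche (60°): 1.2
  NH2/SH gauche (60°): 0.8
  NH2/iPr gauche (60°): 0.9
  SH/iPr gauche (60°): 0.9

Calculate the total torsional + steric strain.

This conformer (staggered): CH2Cl–SH gauche, CH2Cl–NH2 gauche, iPr–CH3 gauche, iPr–NH2 gauche; 0.8 + 0.8 + 1.2 + 0.9 = 3.7 kcal/mol.

3.7 kcal/mol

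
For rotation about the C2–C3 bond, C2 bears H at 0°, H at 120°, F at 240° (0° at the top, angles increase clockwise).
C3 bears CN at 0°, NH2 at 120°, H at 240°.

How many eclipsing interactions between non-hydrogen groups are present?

0

Every eclipsing pair involves H, so the count is 0.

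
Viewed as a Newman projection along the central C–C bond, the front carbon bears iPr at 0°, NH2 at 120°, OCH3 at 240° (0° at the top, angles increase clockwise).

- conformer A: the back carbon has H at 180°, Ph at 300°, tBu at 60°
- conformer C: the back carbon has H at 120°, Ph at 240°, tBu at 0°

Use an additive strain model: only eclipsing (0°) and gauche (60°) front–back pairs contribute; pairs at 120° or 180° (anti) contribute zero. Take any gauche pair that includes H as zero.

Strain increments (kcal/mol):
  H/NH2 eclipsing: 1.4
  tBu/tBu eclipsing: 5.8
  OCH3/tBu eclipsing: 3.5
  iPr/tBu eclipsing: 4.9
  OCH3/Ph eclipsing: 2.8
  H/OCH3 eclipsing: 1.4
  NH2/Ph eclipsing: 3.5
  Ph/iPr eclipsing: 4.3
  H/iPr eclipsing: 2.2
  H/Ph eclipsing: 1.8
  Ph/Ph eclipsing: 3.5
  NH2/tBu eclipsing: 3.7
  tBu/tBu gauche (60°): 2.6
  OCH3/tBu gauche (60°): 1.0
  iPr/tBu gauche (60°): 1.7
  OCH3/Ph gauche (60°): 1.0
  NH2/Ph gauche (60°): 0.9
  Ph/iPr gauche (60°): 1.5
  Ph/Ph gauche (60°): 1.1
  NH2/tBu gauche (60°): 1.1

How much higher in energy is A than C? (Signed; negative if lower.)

-3.8 kcal/mol

A is staggered. iPr at 0° is gauche with Ph at 300° (1.5); iPr at 0° is gauche with tBu at 60° (1.7); NH2 at 120° is gauche with tBu at 60° (1.1); OCH3 at 240° is gauche with Ph at 300° (1.0). Total 5.3 kcal/mol.
C is eclipsed. iPr at 0° is eclipsed with tBu at 0° (4.9); NH2 at 120° is eclipsed with H at 120° (1.4); OCH3 at 240° is eclipsed with Ph at 240° (2.8). Total 9.1 kcal/mol.
E(A) − E(C) = 5.3 − 9.1 = -3.8 kcal/mol.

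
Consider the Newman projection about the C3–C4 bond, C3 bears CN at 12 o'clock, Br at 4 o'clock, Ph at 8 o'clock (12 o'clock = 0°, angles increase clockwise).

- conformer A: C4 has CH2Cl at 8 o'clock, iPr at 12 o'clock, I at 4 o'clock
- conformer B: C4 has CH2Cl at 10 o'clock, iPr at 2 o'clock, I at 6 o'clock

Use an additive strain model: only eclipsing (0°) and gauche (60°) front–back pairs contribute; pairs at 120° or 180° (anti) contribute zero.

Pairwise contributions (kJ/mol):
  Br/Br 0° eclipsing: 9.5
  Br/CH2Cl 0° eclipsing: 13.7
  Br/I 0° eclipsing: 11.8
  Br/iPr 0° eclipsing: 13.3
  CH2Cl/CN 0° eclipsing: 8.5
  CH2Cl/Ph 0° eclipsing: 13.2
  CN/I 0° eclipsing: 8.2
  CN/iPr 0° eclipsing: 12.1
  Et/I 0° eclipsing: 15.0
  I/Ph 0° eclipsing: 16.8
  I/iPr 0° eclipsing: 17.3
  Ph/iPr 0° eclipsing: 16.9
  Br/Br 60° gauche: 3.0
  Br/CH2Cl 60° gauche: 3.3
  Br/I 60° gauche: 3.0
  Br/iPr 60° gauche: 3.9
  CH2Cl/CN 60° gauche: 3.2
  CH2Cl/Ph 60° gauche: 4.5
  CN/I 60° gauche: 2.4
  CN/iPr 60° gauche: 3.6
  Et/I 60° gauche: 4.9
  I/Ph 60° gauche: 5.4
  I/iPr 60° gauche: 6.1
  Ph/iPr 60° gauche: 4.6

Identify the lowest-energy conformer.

A (eclipsed): CN(0°)/iPr(0°) eclipsed 12.1; Br(120°)/I(120°) eclipsed 11.8; Ph(240°)/CH2Cl(240°) eclipsed 13.2 → 37.1 kJ/mol.
B (staggered): CN(0°)/CH2Cl(300°) gauche 3.2; CN(0°)/iPr(60°) gauche 3.6; Br(120°)/iPr(60°) gauche 3.9; Br(120°)/I(180°) gauche 3.0; Ph(240°)/CH2Cl(300°) gauche 4.5; Ph(240°)/I(180°) gauche 5.4 → 23.6 kJ/mol.
B has the lowest total (23.6 kJ/mol).

B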